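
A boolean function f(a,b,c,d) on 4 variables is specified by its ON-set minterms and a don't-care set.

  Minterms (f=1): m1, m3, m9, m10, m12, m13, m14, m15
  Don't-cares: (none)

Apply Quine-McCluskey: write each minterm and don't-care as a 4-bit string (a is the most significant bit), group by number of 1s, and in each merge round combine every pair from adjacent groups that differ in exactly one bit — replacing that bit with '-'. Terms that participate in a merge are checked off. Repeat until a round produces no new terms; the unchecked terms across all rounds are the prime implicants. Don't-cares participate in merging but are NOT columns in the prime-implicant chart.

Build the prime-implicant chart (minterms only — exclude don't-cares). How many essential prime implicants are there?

3

[col 0] 0001*, 0011*, 1001*, 1010*, 1100*, 1101*, 1110*, 1111*
[col 1] -001, 00-1, 1-01, 1-10, 11-0*, 11-1*, 110-*, 111-*
[col 2] 11--
Prime implicants: -001, 00-1, 1-01, 1-10, 11--
PI chart (minterm → PIs covering it):
  1 | -001,00-1
  3 | 00-1  (sole → essential)
  9 | -001,1-01
  10 | 1-10  (sole → essential)
  12 | 11--  (sole → essential)
  13 | 1-01,11--
  14 | 1-10,11--
  15 | 11--  (sole → essential)
Essential prime implicants: 00-1, 1-10, 11--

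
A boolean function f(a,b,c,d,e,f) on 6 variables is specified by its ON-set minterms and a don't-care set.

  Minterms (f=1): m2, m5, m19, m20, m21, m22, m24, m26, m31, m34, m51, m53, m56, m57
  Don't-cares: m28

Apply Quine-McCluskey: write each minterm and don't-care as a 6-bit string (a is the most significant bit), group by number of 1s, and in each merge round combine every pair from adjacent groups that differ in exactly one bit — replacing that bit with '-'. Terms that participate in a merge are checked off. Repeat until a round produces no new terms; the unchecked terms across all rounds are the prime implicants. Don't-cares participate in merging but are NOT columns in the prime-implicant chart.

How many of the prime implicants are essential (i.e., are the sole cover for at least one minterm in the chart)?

[col 0] 000010*, 000101*, 010011*, 010100*, 010101*, 010110*, 011000*, 011010*, 011100*, 011111, 100010*, 110011*, 110101*, 111000*, 111001*
[col 1] -00010, -10011, -10101, -11000, 0-0101, 01-100, 0101-0, 01010-, 011-00, 0110-0, 11100-
Prime implicants: -00010, -10011, -10101, -11000, 0-0101, 01-100, 0101-0, 01010-, 011-00, 0110-0, 011111, 11100-
PI chart (minterm → PIs covering it):
  2 | -00010  (sole → essential)
  5 | 0-0101  (sole → essential)
  19 | -10011  (sole → essential)
  20 | 01-100,0101-0,01010-
  21 | -10101,0-0101,01010-
  22 | 0101-0  (sole → essential)
  24 | -11000,011-00,0110-0
  26 | 0110-0  (sole → essential)
  31 | 011111  (sole → essential)
  34 | -00010  (sole → essential)
  51 | -10011  (sole → essential)
  53 | -10101  (sole → essential)
  56 | -11000,11100-
  57 | 11100-  (sole → essential)
Essential prime implicants: -00010, -10011, -10101, 0-0101, 0101-0, 0110-0, 011111, 11100-

8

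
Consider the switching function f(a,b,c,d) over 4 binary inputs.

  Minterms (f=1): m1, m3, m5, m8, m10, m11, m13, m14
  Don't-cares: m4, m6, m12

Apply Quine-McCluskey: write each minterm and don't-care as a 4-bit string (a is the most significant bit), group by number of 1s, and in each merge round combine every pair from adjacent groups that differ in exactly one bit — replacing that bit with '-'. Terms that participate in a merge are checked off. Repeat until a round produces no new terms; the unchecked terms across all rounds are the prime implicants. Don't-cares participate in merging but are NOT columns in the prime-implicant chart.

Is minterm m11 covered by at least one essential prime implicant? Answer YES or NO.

NO

[col 0] 0001*, 0011*, 0100*, 0101*, 0110*, 1000*, 1010*, 1011*, 1100*, 1101*, 1110*
[col 1] -011, -100*, -101*, -110*, 0-01, 00-1, 01-0*, 010-*, 1-00*, 1-10*, 10-0*, 101-, 11-0*, 110-*
[col 2] -1-0, -10-, 1--0
Prime implicants: -011, -1-0, -10-, 0-01, 00-1, 1--0, 101-
PI chart (minterm → PIs covering it):
  1 | 0-01,00-1
  3 | -011,00-1
  5 | -10-,0-01
  8 | 1--0  (sole → essential)
  10 | 1--0,101-
  11 | -011,101-
  13 | -10-  (sole → essential)
  14 | -1-0,1--0
Essential prime implicants: -10-, 1--0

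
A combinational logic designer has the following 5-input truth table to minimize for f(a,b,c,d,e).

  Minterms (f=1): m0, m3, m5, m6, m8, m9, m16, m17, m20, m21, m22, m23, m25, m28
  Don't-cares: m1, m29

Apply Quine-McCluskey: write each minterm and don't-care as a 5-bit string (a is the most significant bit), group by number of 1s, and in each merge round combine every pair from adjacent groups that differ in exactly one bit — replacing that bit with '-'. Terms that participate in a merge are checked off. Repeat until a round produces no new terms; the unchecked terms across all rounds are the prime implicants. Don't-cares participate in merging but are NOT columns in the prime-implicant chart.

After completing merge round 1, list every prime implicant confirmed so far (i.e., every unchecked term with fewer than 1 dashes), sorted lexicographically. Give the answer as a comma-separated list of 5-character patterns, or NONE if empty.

NONE

[col 0] 00000*, 00001*, 00011*, 00101*, 00110*, 01000*, 01001*, 10000*, 10001*, 10100*, 10101*, 10110*, 10111*, 11001*, 11100*, 11101*
[col 1] -0000*, -0001*, -0101*, -0110, -1001*, 0-000*, 0-001*, 00-01*, 000-1, 0000-*, 0100-*, 1-001*, 1-100*, 1-101*, 10-00*, 10-01*, 1000-*, 101-0*, 101-1*, 1010-*, 1011-*, 11-01*, 1110-*
[col 2] --001, -0-01, -000-, 0-00-, 1--01, 1-10-, 10-0-, 101--
Prime implicants: --001, -0-01, -000-, -0110, 0-00-, 000-1, 1--01, 1-10-, 10-0-, 101--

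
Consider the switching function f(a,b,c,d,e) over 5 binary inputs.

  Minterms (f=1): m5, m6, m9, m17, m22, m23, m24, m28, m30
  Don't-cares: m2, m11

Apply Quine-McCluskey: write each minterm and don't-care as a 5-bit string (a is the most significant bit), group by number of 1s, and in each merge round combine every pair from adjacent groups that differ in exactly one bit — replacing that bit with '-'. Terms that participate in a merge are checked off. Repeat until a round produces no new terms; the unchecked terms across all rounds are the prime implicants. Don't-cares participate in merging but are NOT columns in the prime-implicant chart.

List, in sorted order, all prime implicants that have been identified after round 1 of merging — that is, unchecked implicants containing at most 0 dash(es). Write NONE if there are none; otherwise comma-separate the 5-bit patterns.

00101, 10001

Round 0: 00010✓ 00101 00110✓ 01001✓ 01011✓ 10001 10110✓ 10111✓ 11000✓ 11100✓ 11110✓
Round 1: -0110 00-10 010-1 1-110 1011- 11-00 111-0
PIs = {-0110, 00-10, 00101, 010-1, 1-110, 10001, 1011-, 11-00, 111-0}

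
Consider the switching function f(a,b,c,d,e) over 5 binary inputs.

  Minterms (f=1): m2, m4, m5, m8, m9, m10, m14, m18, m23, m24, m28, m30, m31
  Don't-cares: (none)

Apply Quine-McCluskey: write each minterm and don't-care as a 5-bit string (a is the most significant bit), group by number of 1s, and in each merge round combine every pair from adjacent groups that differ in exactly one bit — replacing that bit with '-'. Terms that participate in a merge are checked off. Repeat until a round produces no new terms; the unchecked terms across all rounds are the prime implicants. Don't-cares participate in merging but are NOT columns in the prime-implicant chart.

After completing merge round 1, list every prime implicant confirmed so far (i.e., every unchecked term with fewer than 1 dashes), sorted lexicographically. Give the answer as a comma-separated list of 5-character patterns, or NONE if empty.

size-2^0 implicants → 00010(✓)  00100(✓)  00101(✓)  01000(✓)  01001(✓)  01010(✓)  01110(✓)  10010(✓)  10111(✓)  11000(✓)  11100(✓)  11110(✓)  11111(✓)
size-2^1 implicants → -0010  -1000  -1110  0-010  0010-  01-10  010-0  0100-  1-111  11-00  111-0  1111-
Unchecked terms (primes): -0010, -1000, -1110, 0-010, 0010-, 01-10, 010-0, 0100-, 1-111, 11-00, 111-0, 1111-

NONE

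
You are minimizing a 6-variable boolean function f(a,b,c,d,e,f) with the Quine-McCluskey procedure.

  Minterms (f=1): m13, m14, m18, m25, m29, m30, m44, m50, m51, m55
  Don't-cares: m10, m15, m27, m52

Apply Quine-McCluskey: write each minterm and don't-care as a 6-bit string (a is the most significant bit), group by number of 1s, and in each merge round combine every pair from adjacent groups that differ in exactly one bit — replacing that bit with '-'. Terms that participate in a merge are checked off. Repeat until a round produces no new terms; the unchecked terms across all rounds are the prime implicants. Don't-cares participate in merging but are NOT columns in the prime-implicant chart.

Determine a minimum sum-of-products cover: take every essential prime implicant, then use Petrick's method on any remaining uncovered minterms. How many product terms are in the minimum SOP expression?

size-2^0 implicants → 001010(✓)  001101(✓)  001110(✓)  001111(✓)  010010(✓)  011001(✓)  011011(✓)  011101(✓)  011110(✓)  101100  110010(✓)  110011(✓)  110100  110111(✓)
size-2^1 implicants → -10010  0-1101  0-1110  001-10  0011-1  00111-  011-01  0110-1  110-11  11001-
Unchecked terms (primes): -10010, 0-1101, 0-1110, 001-10, 0011-1, 00111-, 011-01, 0110-1, 101100, 110-11, 11001-, 110100
Minterm coverage:
  m13 ⊆ 0-1101,0011-1
  m14 ⊆ 0-1110,001-10,00111-
  m18 ⊆ -10010 [E]
  m25 ⊆ 011-01,0110-1
  m29 ⊆ 0-1101,011-01
  m30 ⊆ 0-1110 [E]
  m44 ⊆ 101100 [E]
  m50 ⊆ -10010,11001-
  m51 ⊆ 110-11,11001-
  m55 ⊆ 110-11 [E]
E = {-10010, 0-1110, 101100, 110-11}
Petrick residual → 0-1101, 011-01
Cover = bc'd'ef' + a'cde'f + a'cdef' + a'bce'f + ab'cde'f' + abc'ef  |cover|=6

6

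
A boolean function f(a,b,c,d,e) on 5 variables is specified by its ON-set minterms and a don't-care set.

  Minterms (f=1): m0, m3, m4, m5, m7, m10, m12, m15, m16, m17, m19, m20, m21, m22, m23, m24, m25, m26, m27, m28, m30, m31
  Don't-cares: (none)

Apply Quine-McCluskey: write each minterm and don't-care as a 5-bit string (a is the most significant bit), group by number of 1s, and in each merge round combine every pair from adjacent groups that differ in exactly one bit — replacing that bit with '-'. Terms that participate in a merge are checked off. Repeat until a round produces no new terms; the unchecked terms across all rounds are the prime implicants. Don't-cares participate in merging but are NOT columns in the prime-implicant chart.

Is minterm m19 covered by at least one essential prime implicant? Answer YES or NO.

[col 0] 00000*, 00011*, 00100*, 00101*, 00111*, 01010*, 01100*, 01111*, 10000*, 10001*, 10011*, 10100*, 10101*, 10110*, 10111*, 11000*, 11001*, 11010*, 11011*, 11100*, 11110*, 11111*
[col 1] -0000*, -0011*, -0100*, -0101*, -0111*, -1010, -1100*, -1111*, 0-100*, 0-111*, 00-00*, 00-11*, 001-1*, 0010-*, 1-000*, 1-001*, 1-011*, 1-100*, 1-110*, 1-111*, 10-00*, 10-01*, 10-11*, 100-1*, 1000-*, 101-0*, 101-1*, 1010-*, 1011-*, 11-00*, 11-10*, 11-11*, 110-0*, 110-1*, 1100-*, 1101-*, 111-0*, 1111-*
[col 2] --100, --111, -0-00, -0-11, -01-1, -010-, 1--00, 1--11, 1-0-1, 1-00-, 1-1-0, 1-11-, 10--1, 10-0-, 101--, 11--0, 11-1-, 110--
Prime implicants: --100, --111, -0-00, -0-11, -01-1, -010-, -1010, 1--00, 1--11, 1-0-1, 1-00-, 1-1-0, 1-11-, 10--1, 10-0-, 101--, 11--0, 11-1-, 110--
PI chart (minterm → PIs covering it):
  0 | -0-00  (sole → essential)
  3 | -0-11  (sole → essential)
  4 | --100,-0-00,-010-
  5 | -01-1,-010-
  7 | --111,-0-11,-01-1
  10 | -1010  (sole → essential)
  12 | --100  (sole → essential)
  15 | --111  (sole → essential)
  16 | -0-00,1--00,1-00-,10-0-
  17 | 1-0-1,1-00-,10--1,10-0-
  19 | -0-11,1--11,1-0-1,10--1
  20 | --100,-0-00,-010-,1--00,1-1-0,10-0-,101--
  21 | -01-1,-010-,10--1,10-0-,101--
  22 | 1-1-0,1-11-,101--
  23 | --111,-0-11,-01-1,1--11,1-11-,10--1,101--
  24 | 1--00,1-00-,11--0,110--
  25 | 1-0-1,1-00-,110--
  26 | -1010,11--0,11-1-,110--
  27 | 1--11,1-0-1,11-1-,110--
  28 | --100,1--00,1-1-0,11--0
  30 | 1-1-0,1-11-,11--0,11-1-
  31 | --111,1--11,1-11-,11-1-
Essential prime implicants: --100, --111, -0-00, -0-11, -1010

YES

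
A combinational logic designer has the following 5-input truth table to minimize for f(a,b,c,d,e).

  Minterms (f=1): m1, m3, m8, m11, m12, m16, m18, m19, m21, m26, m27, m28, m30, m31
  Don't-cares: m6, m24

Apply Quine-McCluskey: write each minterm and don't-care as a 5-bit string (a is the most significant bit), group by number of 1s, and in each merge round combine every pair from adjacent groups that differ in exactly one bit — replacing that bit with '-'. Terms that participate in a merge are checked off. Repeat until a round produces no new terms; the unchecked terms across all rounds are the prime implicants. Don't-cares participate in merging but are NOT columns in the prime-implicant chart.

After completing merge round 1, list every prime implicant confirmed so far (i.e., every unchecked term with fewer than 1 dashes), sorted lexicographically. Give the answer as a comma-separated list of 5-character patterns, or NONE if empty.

[col 0] 00001*, 00011*, 00110, 01000*, 01011*, 01100*, 10000*, 10010*, 10011*, 10101, 11000*, 11010*, 11011*, 11100*, 11110*, 11111*
[col 1] -0011*, -1000*, -1011*, -1100*, 0-011*, 000-1, 01-00*, 1-000*, 1-010*, 1-011*, 100-0*, 1001-*, 11-00*, 11-10*, 11-11*, 110-0*, 1101-*, 111-0*, 1111-*
[col 2] --011, -1-00, 1-0-0, 1-01-, 11--0, 11-1-
Prime implicants: --011, -1-00, 000-1, 00110, 1-0-0, 1-01-, 10101, 11--0, 11-1-

00110, 10101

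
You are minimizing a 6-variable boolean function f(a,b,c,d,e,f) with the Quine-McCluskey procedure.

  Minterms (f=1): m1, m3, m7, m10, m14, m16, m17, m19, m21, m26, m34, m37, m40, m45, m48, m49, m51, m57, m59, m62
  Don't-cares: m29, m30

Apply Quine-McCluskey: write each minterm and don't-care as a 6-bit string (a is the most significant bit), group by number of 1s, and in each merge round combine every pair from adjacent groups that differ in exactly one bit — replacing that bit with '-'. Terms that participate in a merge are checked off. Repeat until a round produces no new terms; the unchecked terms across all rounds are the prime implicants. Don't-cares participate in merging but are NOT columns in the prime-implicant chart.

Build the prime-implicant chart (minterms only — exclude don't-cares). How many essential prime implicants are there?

[col 0] 000001*, 000011*, 000111*, 001010*, 001110*, 010000*, 010001*, 010011*, 010101*, 011010*, 011101*, 011110*, 100010, 100101*, 101000, 101101*, 110000*, 110001*, 110011*, 111001*, 111011*, 111110*
[col 1] -10000*, -10001*, -10011*, -11110, 0-0001*, 0-0011*, 0-1010*, 0-1110*, 000-11, 0000-1*, 001-10*, 01-101, 010-01, 0100-1*, 01000-*, 011-10*, 10-101, 11-001*, 11-011*, 1100-1*, 11000-*, 1110-1*
[col 2] -100-1, -1000-, 0-00-1, 0-1-10, 11-0-1
Prime implicants: -100-1, -1000-, -11110, 0-00-1, 0-1-10, 000-11, 01-101, 010-01, 10-101, 100010, 101000, 11-0-1
PI chart (minterm → PIs covering it):
  1 | 0-00-1  (sole → essential)
  3 | 0-00-1,000-11
  7 | 000-11  (sole → essential)
  10 | 0-1-10  (sole → essential)
  14 | 0-1-10  (sole → essential)
  16 | -1000-  (sole → essential)
  17 | -100-1,-1000-,0-00-1,010-01
  19 | -100-1,0-00-1
  21 | 01-101,010-01
  26 | 0-1-10  (sole → essential)
  34 | 100010  (sole → essential)
  37 | 10-101  (sole → essential)
  40 | 101000  (sole → essential)
  45 | 10-101  (sole → essential)
  48 | -1000-  (sole → essential)
  49 | -100-1,-1000-,11-0-1
  51 | -100-1,11-0-1
  57 | 11-0-1  (sole → essential)
  59 | 11-0-1  (sole → essential)
  62 | -11110  (sole → essential)
Essential prime implicants: -1000-, -11110, 0-00-1, 0-1-10, 000-11, 10-101, 100010, 101000, 11-0-1

9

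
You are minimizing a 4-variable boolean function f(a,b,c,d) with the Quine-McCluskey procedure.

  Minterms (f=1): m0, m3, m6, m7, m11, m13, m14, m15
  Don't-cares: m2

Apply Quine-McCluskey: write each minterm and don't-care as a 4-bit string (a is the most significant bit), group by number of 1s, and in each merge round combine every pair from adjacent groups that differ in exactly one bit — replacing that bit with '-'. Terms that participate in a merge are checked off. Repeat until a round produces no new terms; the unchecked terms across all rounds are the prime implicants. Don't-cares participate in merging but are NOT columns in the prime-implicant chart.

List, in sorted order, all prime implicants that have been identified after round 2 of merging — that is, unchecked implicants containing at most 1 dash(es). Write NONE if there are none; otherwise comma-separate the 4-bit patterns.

[col 0] 0000*, 0010*, 0011*, 0110*, 0111*, 1011*, 1101*, 1110*, 1111*
[col 1] -011*, -110*, -111*, 0-10*, 0-11*, 00-0, 001-*, 011-*, 1-11*, 11-1, 111-*
[col 2] --11, -11-, 0-1-
Prime implicants: --11, -11-, 0-1-, 00-0, 11-1

00-0, 11-1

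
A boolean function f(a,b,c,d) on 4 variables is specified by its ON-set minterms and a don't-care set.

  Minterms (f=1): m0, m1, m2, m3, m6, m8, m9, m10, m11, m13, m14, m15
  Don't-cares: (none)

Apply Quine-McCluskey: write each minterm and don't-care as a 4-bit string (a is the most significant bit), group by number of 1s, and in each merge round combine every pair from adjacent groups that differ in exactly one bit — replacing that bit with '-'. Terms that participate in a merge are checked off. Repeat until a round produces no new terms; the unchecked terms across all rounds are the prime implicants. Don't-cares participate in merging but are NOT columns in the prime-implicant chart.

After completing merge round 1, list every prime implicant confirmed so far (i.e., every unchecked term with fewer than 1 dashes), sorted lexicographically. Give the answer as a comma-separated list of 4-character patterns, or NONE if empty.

NONE

size-2^0 implicants → 0000(✓)  0001(✓)  0010(✓)  0011(✓)  0110(✓)  1000(✓)  1001(✓)  1010(✓)  1011(✓)  1101(✓)  1110(✓)  1111(✓)
size-2^1 implicants → -000(✓)  -001(✓)  -010(✓)  -011(✓)  -110(✓)  0-10(✓)  00-0(✓)  00-1(✓)  000-(✓)  001-(✓)  1-01(✓)  1-10(✓)  1-11(✓)  10-0(✓)  10-1(✓)  100-(✓)  101-(✓)  11-1(✓)  111-(✓)
size-2^2 implicants → --10  -0-0(✓)  -0-1(✓)  -00-(✓)  -01-(✓)  00--(✓)  1--1  1-1-  10--(✓)
size-2^3 implicants → -0--
Unchecked terms (primes): --10, -0--, 1--1, 1-1-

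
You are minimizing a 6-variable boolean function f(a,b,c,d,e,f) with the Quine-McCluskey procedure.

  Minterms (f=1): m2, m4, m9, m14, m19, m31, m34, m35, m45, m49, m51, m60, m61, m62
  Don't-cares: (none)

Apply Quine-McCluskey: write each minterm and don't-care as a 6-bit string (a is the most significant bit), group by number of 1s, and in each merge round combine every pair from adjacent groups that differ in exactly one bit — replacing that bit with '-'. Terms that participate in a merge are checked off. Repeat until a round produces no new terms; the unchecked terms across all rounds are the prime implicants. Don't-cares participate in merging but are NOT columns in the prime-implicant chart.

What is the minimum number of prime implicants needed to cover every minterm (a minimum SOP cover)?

10

size-2^0 implicants → 000010(✓)  000100  001001  001110  010011(✓)  011111  100010(✓)  100011(✓)  101101(✓)  110001(✓)  110011(✓)  111100(✓)  111101(✓)  111110(✓)
size-2^1 implicants → -00010  -10011  1-0011  1-1101  10001-  1100-1  1111-0  11110-
Unchecked terms (primes): -00010, -10011, 000100, 001001, 001110, 011111, 1-0011, 1-1101, 10001-, 1100-1, 1111-0, 11110-
Minterm coverage:
  m2 ⊆ -00010 [E]
  m4 ⊆ 000100 [E]
  m9 ⊆ 001001 [E]
  m14 ⊆ 001110 [E]
  m19 ⊆ -10011 [E]
  m31 ⊆ 011111 [E]
  m34 ⊆ -00010,10001-
  m35 ⊆ 1-0011,10001-
  m45 ⊆ 1-1101 [E]
  m49 ⊆ 1100-1 [E]
  m51 ⊆ -10011,1-0011,1100-1
  m60 ⊆ 1111-0,11110-
  m61 ⊆ 1-1101,11110-
  m62 ⊆ 1111-0 [E]
E = {-00010, -10011, 000100, 001001, 001110, 011111, 1-1101, 1100-1, 1111-0}
Petrick residual → 1-0011
Cover = b'c'd'ef' + bc'd'ef + a'b'c'de'f' + a'b'cd'e'f + a'b'cdef' + a'bcdef + ac'd'ef + acde'f + abc'd'f + abcdf'  |cover|=10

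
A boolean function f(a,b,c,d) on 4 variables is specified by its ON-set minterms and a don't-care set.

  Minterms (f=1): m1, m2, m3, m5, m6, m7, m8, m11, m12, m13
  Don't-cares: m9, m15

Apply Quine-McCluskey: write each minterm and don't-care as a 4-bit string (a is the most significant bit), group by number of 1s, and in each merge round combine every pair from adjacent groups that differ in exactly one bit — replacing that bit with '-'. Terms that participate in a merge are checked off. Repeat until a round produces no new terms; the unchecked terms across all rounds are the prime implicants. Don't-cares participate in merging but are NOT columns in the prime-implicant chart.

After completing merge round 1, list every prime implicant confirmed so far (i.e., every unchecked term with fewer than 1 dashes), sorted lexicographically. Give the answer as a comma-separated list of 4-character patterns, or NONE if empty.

NONE

[col 0] 0001*, 0010*, 0011*, 0101*, 0110*, 0111*, 1000*, 1001*, 1011*, 1100*, 1101*, 1111*
[col 1] -001*, -011*, -101*, -111*, 0-01*, 0-10*, 0-11*, 00-1*, 001-*, 01-1*, 011-*, 1-00*, 1-01*, 1-11*, 10-1*, 100-*, 11-1*, 110-*
[col 2] --01*, --11*, -0-1*, -1-1*, 0--1*, 0-1-, 1--1*, 1-0-
[col 3] ---1
Prime implicants: ---1, 0-1-, 1-0-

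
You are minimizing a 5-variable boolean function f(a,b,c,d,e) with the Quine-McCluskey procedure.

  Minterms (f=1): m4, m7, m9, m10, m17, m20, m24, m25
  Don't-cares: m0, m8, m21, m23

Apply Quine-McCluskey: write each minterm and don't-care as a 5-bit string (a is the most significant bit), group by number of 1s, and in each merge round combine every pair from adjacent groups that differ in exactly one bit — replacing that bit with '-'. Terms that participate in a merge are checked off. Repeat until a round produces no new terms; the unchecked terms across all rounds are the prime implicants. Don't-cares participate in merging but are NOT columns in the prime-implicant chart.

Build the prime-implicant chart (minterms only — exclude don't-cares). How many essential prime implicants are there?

3

size-2^0 implicants → 00000(✓)  00100(✓)  00111(✓)  01000(✓)  01001(✓)  01010(✓)  10001(✓)  10100(✓)  10101(✓)  10111(✓)  11000(✓)  11001(✓)
size-2^1 implicants → -0100  -0111  -1000(✓)  -1001(✓)  0-000  00-00  010-0  0100-(✓)  1-001  10-01  101-1  1010-  1100-(✓)
size-2^2 implicants → -100-
Unchecked terms (primes): -0100, -0111, -100-, 0-000, 00-00, 010-0, 1-001, 10-01, 101-1, 1010-
Minterm coverage:
  m4 ⊆ -0100,00-00
  m7 ⊆ -0111 [E]
  m9 ⊆ -100- [E]
  m10 ⊆ 010-0 [E]
  m17 ⊆ 1-001,10-01
  m20 ⊆ -0100,1010-
  m24 ⊆ -100- [E]
  m25 ⊆ -100-,1-001
E = {-0111, -100-, 010-0}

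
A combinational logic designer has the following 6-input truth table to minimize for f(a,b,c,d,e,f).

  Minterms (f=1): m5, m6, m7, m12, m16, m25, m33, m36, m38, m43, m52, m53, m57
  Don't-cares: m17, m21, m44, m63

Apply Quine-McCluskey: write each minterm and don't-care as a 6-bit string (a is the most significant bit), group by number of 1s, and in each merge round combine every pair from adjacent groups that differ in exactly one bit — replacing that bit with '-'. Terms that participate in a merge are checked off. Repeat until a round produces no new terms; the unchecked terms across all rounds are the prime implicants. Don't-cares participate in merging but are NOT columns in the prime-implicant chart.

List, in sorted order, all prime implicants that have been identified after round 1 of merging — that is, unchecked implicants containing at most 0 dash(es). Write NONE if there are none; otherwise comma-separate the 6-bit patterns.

size-2^0 implicants → 000101(✓)  000110(✓)  000111(✓)  001100(✓)  010000(✓)  010001(✓)  010101(✓)  011001(✓)  100001  100100(✓)  100110(✓)  101011  101100(✓)  110100(✓)  110101(✓)  111001(✓)  111111
size-2^1 implicants → -00110  -01100  -10101  -11001  0-0101  0001-1  00011-  01-001  010-01  01000-  1-0100  10-100  1001-0  11010-
Unchecked terms (primes): -00110, -01100, -10101, -11001, 0-0101, 0001-1, 00011-, 01-001, 010-01, 01000-, 1-0100, 10-100, 100001, 1001-0, 101011, 11010-, 111111

100001, 101011, 111111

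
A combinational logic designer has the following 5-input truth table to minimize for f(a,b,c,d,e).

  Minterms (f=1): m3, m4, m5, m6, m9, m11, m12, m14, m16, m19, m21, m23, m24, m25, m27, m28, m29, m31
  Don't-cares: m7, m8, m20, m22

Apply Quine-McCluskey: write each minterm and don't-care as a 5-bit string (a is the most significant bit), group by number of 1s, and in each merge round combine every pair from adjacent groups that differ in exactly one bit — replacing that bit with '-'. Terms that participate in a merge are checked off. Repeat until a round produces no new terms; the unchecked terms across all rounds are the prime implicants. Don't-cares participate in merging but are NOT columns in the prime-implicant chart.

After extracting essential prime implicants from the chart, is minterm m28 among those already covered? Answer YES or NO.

YES

Round 0: 00011✓ 00100✓ 00101✓ 00110✓ 00111✓ 01000✓ 01001✓ 01011✓ 01100✓ 01110✓ 10000✓ 10011✓ 10100✓ 10101✓ 10110✓ 10111✓ 11000✓ 11001✓ 11011✓ 11100✓ 11101✓ 11111✓
Round 1: -0011✓ -0100✓ -0101✓ -0110✓ -0111✓ -1000✓ -1001✓ -1011✓ -1100✓ 0-011✓ 0-100✓ 0-110✓ 00-11✓ 001-0✓ 001-1✓ 0010-✓ 0011-✓ 01-00✓ 010-1✓ 0100-✓ 011-0✓ 1-000✓ 1-011✓ 1-100✓ 1-101✓ 1-111✓ 10-00✓ 10-11✓ 101-0✓ 101-1✓ 1010-✓ 1011-✓ 11-00✓ 11-01✓ 11-11✓ 110-1✓ 1100-✓ 111-1✓ 1110-✓
Round 2: --011 --100 -0-11 -01-0✓ -01-1✓ -010-✓ -011-✓ -1-00 -10-1 -100- 0-1-0 001--✓ 1--00 1--11 1-1-1 1-10- 101--✓ 11--1 11-0-
Round 3: -01--
PIs = {--011, --100, -0-11, -01--, -1-00, -10-1, -100-, 0-1-0, 1--00, 1--11, 1-1-1, 1-10-, 11--1, 11-0-}
Coverage chart:
  m3: --011,-0-11
  m4: --100,-01--,0-1-0
  m5: -01-- ←essential
  m6: -01--,0-1-0
  m9: -10-1,-100-
  m11: --011,-10-1
  m12: --100,-1-00,0-1-0
  m14: 0-1-0 ←essential
  m16: 1--00 ←essential
  m19: --011,-0-11,1--11
  m21: -01--,1-1-1,1-10-
  m23: -0-11,-01--,1--11,1-1-1
  m24: -1-00,-100-,1--00,11-0-
  m25: -10-1,-100-,11--1,11-0-
  m27: --011,-10-1,1--11,11--1
  m28: --100,-1-00,1--00,1-10-,11-0-
  m29: 1-1-1,1-10-,11--1,11-0-
  m31: 1--11,1-1-1,11--1
Essential: -01--, 0-1-0, 1--00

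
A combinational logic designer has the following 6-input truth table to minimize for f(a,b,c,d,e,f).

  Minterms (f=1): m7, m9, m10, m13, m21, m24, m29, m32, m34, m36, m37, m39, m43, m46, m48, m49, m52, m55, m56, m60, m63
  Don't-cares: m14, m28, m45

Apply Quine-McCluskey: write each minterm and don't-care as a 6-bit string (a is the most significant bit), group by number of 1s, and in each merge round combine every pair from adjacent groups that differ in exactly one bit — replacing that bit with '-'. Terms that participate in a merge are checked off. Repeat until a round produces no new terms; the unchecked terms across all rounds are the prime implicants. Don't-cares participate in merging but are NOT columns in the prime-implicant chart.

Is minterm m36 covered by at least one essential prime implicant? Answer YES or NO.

Round 0: 000111✓ 001001✓ 001010✓ 001101✓ 001110✓ 010101✓ 011000✓ 011100✓ 011101✓ 100000✓ 100010✓ 100100✓ 100101✓ 100111✓ 101011 101101✓ 101110✓ 110000✓ 110001✓ 110100✓ 110111✓ 111000✓ 111100✓ 111111✓
Round 1: -00111 -01101 -01110 -11000✓ -11100✓ 0-1101 001-01 001-10 01-101 011-00✓ 01110- 1-0000✓ 1-0100✓ 1-0111 10-101 100-00✓ 1000-0 1001-1 10010- 11-000✓ 11-100✓ 11-111 110-00✓ 11000- 111-00✓
Round 2: -11-00 1-0-00 11--00
PIs = {-00111, -01101, -01110, -11-00, 0-1101, 001-01, 001-10, 01-101, 01110-, 1-0-00, 1-0111, 10-101, 1000-0, 1001-1, 10010-, 101011, 11--00, 11-111, 11000-}
Coverage chart:
  m7: -00111 ←essential
  m9: 001-01 ←essential
  m10: 001-10 ←essential
  m13: -01101,0-1101,001-01
  m21: 01-101 ←essential
  m24: -11-00 ←essential
  m29: 0-1101,01-101,01110-
  m32: 1-0-00,1000-0
  m34: 1000-0 ←essential
  m36: 1-0-00,10010-
  m37: 10-101,1001-1,10010-
  m39: -00111,1-0111,1001-1
  m43: 101011 ←essential
  m46: -01110 ←essential
  m48: 1-0-00,11--00,11000-
  m49: 11000- ←essential
  m52: 1-0-00,11--00
  m55: 1-0111,11-111
  m56: -11-00,11--00
  m60: -11-00,11--00
  m63: 11-111 ←essential
Essential: -00111, -01110, -11-00, 001-01, 001-10, 01-101, 1000-0, 101011, 11-111, 11000-

NO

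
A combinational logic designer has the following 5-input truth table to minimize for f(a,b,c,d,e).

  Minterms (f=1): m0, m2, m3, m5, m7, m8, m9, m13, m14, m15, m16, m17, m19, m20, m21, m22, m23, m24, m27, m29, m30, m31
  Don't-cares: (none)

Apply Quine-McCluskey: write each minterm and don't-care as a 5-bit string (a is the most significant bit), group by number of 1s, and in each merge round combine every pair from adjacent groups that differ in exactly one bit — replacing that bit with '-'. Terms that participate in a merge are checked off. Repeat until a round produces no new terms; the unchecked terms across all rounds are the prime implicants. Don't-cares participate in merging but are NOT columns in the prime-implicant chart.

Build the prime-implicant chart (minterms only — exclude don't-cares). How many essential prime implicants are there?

4

size-2^0 implicants → 00000(✓)  00010(✓)  00011(✓)  00101(✓)  00111(✓)  01000(✓)  01001(✓)  01101(✓)  01110(✓)  01111(✓)  10000(✓)  10001(✓)  10011(✓)  10100(✓)  10101(✓)  10110(✓)  10111(✓)  11000(✓)  11011(✓)  11101(✓)  11110(✓)  11111(✓)
size-2^1 implicants → -0000(✓)  -0011(✓)  -0101(✓)  -0111(✓)  -1000(✓)  -1101(✓)  -1110(✓)  -1111(✓)  0-000(✓)  0-101(✓)  0-111(✓)  00-11(✓)  000-0  0001-  001-1(✓)  01-01  0100-  011-1(✓)  0111-(✓)  1-000(✓)  1-011(✓)  1-101(✓)  1-110(✓)  1-111(✓)  10-00(✓)  10-01(✓)  10-11(✓)  100-1(✓)  1000-(✓)  101-0(✓)  101-1(✓)  1010-(✓)  1011-(✓)  11-11(✓)  111-1(✓)  1111-(✓)
size-2^2 implicants → --000  --101(✓)  --111(✓)  -0-11  -01-1(✓)  -11-1(✓)  -111-  0-1-1(✓)  1--11  1-1-1(✓)  1-11-  10--1  10-0-  101--
size-2^3 implicants → --1-1
Unchecked terms (primes): --000, --1-1, -0-11, -111-, 000-0, 0001-, 01-01, 0100-, 1--11, 1-11-, 10--1, 10-0-, 101--
Minterm coverage:
  m0 ⊆ --000,000-0
  m2 ⊆ 000-0,0001-
  m3 ⊆ -0-11,0001-
  m5 ⊆ --1-1 [E]
  m7 ⊆ --1-1,-0-11
  m8 ⊆ --000,0100-
  m9 ⊆ 01-01,0100-
  m13 ⊆ --1-1,01-01
  m14 ⊆ -111- [E]
  m15 ⊆ --1-1,-111-
  m16 ⊆ --000,10-0-
  m17 ⊆ 10--1,10-0-
  m19 ⊆ -0-11,1--11,10--1
  m20 ⊆ 10-0-,101--
  m21 ⊆ --1-1,10--1,10-0-,101--
  m22 ⊆ 1-11-,101--
  m23 ⊆ --1-1,-0-11,1--11,1-11-,10--1,101--
  m24 ⊆ --000 [E]
  m27 ⊆ 1--11 [E]
  m29 ⊆ --1-1 [E]
  m30 ⊆ -111-,1-11-
  m31 ⊆ --1-1,-111-,1--11,1-11-
E = {--000, --1-1, -111-, 1--11}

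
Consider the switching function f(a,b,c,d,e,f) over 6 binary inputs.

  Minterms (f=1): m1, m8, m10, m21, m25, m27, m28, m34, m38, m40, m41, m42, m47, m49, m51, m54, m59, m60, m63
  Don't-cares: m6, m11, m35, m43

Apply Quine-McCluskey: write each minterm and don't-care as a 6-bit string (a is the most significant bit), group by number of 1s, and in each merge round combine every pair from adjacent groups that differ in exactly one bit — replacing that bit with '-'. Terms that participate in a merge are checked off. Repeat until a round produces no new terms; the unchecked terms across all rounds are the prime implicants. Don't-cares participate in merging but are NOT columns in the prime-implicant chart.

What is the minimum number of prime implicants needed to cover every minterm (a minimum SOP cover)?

Round 0: 000001 000110✓ 001000✓ 001010✓ 001011✓ 010101 011001✓ 011011✓ 011100✓ 100010✓ 100011✓ 100110✓ 101000✓ 101001✓ 101010✓ 101011✓ 101111✓ 110001✓ 110011✓ 110110✓ 111011✓ 111100✓ 111111✓
Round 1: -00110 -01000✓ -01010✓ -01011✓ -11011✓ -11100 0-1011✓ 0010-0✓ 00101-✓ 0110-1 1-0011✓ 1-0110 1-1011✓ 1-1111✓ 10-010✓ 10-011✓ 100-10 10001-✓ 101-11✓ 1010-0✓ 1010-1✓ 10100-✓ 10101-✓ 11-011✓ 1100-1 111-11✓
Round 2: --1011 -010-0 -0101- 1--011 1-1-11 10-01- 1010--
PIs = {--1011, -00110, -010-0, -0101-, -11100, 000001, 010101, 0110-1, 1--011, 1-0110, 1-1-11, 10-01-, 100-10, 1010--, 1100-1}
Coverage chart:
  m1: 000001 ←essential
  m8: -010-0 ←essential
  m10: -010-0,-0101-
  m21: 010101 ←essential
  m25: 0110-1 ←essential
  m27: --1011,0110-1
  m28: -11100 ←essential
  m34: 10-01-,100-10
  m38: -00110,1-0110,100-10
  m40: -010-0,1010--
  m41: 1010-- ←essential
  m42: -010-0,-0101-,10-01-,1010--
  m47: 1-1-11 ←essential
  m49: 1100-1 ←essential
  m51: 1--011,1100-1
  m54: 1-0110 ←essential
  m59: --1011,1--011,1-1-11
  m60: -11100 ←essential
  m63: 1-1-11 ←essential
Essential: -010-0, -11100, 000001, 010101, 0110-1, 1-0110, 1-1-11, 1010--, 1100-1
Petrick residual → 10-01-
Min cover (10 terms): b'cd'f' + bcde'f' + a'b'c'd'e'f + a'bc'de'f + a'bcd'f + ac'def' + acef + ab'd'e + ab'cd' + abc'd'f

10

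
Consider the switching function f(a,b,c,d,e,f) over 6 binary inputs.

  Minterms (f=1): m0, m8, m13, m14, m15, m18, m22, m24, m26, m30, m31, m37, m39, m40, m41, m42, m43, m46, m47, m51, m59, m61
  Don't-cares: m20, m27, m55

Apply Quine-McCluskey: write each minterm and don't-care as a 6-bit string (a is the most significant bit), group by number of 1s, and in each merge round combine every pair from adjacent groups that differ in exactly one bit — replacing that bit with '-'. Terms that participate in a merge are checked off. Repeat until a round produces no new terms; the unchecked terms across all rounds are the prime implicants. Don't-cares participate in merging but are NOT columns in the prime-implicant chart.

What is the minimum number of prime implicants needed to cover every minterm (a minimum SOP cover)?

[col 0] 000000*, 001000*, 001101*, 001110*, 001111*, 010010*, 010100*, 010110*, 011000*, 011010*, 011011*, 011110*, 011111*, 100101*, 100111*, 101000*, 101001*, 101010*, 101011*, 101110*, 101111*, 110011*, 110111*, 111011*, 111101
[col 1] -01000, -01110*, -01111*, -11011, 0-1000, 0-1110*, 0-1111*, 00-000, 0011-1, 00111-*, 01-010*, 01-110*, 010-10*, 0101-0, 011-10*, 011-11*, 0110-0, 01101-*, 01111-*, 1-0111, 1-1011, 10-111, 1001-1, 101-10*, 101-11*, 1010-0*, 1010-1*, 10100-*, 10101-*, 10111-*, 11-011, 110-11
[col 2] -0111-, 0-111-, 01--10, 011-1-, 101-1-, 1010--
Prime implicants: -01000, -0111-, -11011, 0-1000, 0-111-, 00-000, 0011-1, 01--10, 0101-0, 011-1-, 0110-0, 1-0111, 1-1011, 10-111, 1001-1, 101-1-, 1010--, 11-011, 110-11, 111101
PI chart (minterm → PIs covering it):
  0 | 00-000  (sole → essential)
  8 | -01000,0-1000,00-000
  13 | 0011-1  (sole → essential)
  14 | -0111-,0-111-
  15 | -0111-,0-111-,0011-1
  18 | 01--10  (sole → essential)
  22 | 01--10,0101-0
  24 | 0-1000,0110-0
  26 | 01--10,011-1-,0110-0
  30 | 0-111-,01--10,011-1-
  31 | 0-111-,011-1-
  37 | 1001-1  (sole → essential)
  39 | 1-0111,10-111,1001-1
  40 | -01000,1010--
  41 | 1010--  (sole → essential)
  42 | 101-1-,1010--
  43 | 1-1011,101-1-,1010--
  46 | -0111-,101-1-
  47 | -0111-,10-111,101-1-
  51 | 11-011,110-11
  59 | -11011,1-1011,11-011
  61 | 111101  (sole → essential)
Essential prime implicants: 00-000, 0011-1, 01--10, 1001-1, 1010--, 111101
Petrick residual → -0111-, 0-1000, 0-111-, 11-011
Minimum SOP uses 10 PIs: b'cde + a'cd'e'f' + a'cde + a'b'd'e'f' + a'b'cdf + a'bef' + ab'c'df + ab'cd' + abd'ef + abcde'f

10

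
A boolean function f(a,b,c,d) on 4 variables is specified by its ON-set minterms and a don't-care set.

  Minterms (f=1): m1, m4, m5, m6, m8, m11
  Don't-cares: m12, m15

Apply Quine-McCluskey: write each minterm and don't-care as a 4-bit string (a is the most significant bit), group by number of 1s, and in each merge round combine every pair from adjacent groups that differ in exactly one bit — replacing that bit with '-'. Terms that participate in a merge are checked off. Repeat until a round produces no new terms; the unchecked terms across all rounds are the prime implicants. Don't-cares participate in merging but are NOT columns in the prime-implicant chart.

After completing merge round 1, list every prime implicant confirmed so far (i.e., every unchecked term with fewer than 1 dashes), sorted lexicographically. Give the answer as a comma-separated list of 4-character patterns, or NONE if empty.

size-2^0 implicants → 0001(✓)  0100(✓)  0101(✓)  0110(✓)  1000(✓)  1011(✓)  1100(✓)  1111(✓)
size-2^1 implicants → -100  0-01  01-0  010-  1-00  1-11
Unchecked terms (primes): -100, 0-01, 01-0, 010-, 1-00, 1-11

NONE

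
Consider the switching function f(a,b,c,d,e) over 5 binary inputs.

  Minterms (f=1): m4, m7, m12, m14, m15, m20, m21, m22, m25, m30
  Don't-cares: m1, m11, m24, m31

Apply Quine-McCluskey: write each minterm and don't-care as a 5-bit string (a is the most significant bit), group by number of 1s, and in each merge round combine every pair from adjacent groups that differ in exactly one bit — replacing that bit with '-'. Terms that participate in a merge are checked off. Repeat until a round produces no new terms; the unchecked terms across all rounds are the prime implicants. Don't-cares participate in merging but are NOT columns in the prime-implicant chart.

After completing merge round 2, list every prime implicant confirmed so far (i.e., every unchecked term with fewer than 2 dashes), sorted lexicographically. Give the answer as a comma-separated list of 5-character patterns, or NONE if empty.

size-2^0 implicants → 00001  00100(✓)  00111(✓)  01011(✓)  01100(✓)  01110(✓)  01111(✓)  10100(✓)  10101(✓)  10110(✓)  11000(✓)  11001(✓)  11110(✓)  11111(✓)
size-2^1 implicants → -0100  -1110(✓)  -1111(✓)  0-100  0-111  01-11  011-0  0111-(✓)  1-110  101-0  1010-  1100-  1111-(✓)
size-2^2 implicants → -111-
Unchecked terms (primes): -0100, -111-, 0-100, 0-111, 00001, 01-11, 011-0, 1-110, 101-0, 1010-, 1100-

-0100, 0-100, 0-111, 00001, 01-11, 011-0, 1-110, 101-0, 1010-, 1100-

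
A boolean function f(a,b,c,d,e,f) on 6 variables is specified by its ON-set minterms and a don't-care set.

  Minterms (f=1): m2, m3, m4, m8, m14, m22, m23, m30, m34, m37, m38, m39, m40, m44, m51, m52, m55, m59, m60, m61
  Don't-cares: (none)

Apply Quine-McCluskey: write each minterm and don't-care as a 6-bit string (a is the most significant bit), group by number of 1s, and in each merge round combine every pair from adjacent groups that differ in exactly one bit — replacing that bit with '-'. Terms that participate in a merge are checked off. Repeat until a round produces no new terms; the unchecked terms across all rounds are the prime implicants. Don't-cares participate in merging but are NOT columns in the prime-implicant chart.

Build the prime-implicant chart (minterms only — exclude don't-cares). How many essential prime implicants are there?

[col 0] 000010*, 000011*, 000100, 001000*, 001110*, 010110*, 010111*, 011110*, 100010*, 100101*, 100110*, 100111*, 101000*, 101100*, 110011*, 110100*, 110111*, 111011*, 111100*, 111101*
[col 1] -00010, -01000, -10111, 0-1110, 00001-, 01-110, 01011-, 1-0111, 1-1100, 100-10, 1001-1, 10011-, 101-00, 11-011, 11-100, 110-11, 11110-
Prime implicants: -00010, -01000, -10111, 0-1110, 00001-, 000100, 01-110, 01011-, 1-0111, 1-1100, 100-10, 1001-1, 10011-, 101-00, 11-011, 11-100, 110-11, 11110-
PI chart (minterm → PIs covering it):
  2 | -00010,00001-
  3 | 00001-  (sole → essential)
  4 | 000100  (sole → essential)
  8 | -01000  (sole → essential)
  14 | 0-1110  (sole → essential)
  22 | 01-110,01011-
  23 | -10111,01011-
  30 | 0-1110,01-110
  34 | -00010,100-10
  37 | 1001-1  (sole → essential)
  38 | 100-10,10011-
  39 | 1-0111,1001-1,10011-
  40 | -01000,101-00
  44 | 1-1100,101-00
  51 | 11-011,110-11
  52 | 11-100  (sole → essential)
  55 | -10111,1-0111,110-11
  59 | 11-011  (sole → essential)
  60 | 1-1100,11-100,11110-
  61 | 11110-  (sole → essential)
Essential prime implicants: -01000, 0-1110, 00001-, 000100, 1001-1, 11-011, 11-100, 11110-

8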